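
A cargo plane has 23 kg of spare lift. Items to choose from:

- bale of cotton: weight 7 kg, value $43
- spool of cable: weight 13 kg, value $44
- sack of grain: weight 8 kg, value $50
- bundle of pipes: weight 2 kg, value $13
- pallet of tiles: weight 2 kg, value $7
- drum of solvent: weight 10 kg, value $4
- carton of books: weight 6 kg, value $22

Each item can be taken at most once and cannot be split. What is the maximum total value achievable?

This is a 0/1 knapsack; check combinations near the capacity.
- bale of cotton+sack of grain+bundle of pipes+carton of books: weight 7+8+2+6=23, value 43+50+13+22=128
- bale of cotton+sack of grain+pallet of tiles+carton of books: weight 7+8+2+6=23, value 43+50+7+22=122
- bale of cotton+sack of grain+carton of books: weight 7+8+6=21, value 43+50+22=115
- bale of cotton+sack of grain+bundle of pipes+pallet of tiles: weight 7+8+2+2=19, value 43+50+13+7=113
Best: $128.

$128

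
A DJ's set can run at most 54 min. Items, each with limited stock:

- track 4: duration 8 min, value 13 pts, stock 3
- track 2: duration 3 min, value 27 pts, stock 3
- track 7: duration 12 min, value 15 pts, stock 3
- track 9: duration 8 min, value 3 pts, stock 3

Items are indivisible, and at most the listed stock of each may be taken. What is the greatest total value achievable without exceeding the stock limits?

Top feasible selections:
- 1×track 4 + 3×track 2 + 3×track 7: duration 53, value 139
- 3×track 4 + 3×track 2 + 1×track 7 + 1×track 9: duration 53, value 138
Best: 139 pts.

139 pts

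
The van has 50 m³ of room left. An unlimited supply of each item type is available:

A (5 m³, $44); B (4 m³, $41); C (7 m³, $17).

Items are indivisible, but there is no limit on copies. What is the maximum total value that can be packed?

$498

Best value-per-unit is B at 41/4; filling with it alone gives 12×41 = 492.
Optimal mix: 2×A + 10×B → volume 50, value 498.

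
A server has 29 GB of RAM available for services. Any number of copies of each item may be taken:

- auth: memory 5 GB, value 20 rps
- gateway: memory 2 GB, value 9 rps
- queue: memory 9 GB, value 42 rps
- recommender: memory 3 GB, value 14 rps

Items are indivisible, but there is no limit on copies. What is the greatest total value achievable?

Best value-per-unit is queue at 42/9; filling with it alone gives 3×42 = 126.
Optimal mix: 1×gateway + 3×queue → memory 29, value 135.

135 rps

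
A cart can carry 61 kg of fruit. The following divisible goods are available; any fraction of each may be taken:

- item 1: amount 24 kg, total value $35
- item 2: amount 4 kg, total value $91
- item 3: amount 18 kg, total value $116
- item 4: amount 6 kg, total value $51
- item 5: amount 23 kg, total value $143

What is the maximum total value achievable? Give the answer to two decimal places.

Take in order of value per unit:
- item 2 (91/4 per unit): all 4 → value 91, running total 91.00
- item 4 (51/6 per unit): all 6 → value 51, running total 142.00
- item 3 (116/18 per unit): all 18 → value 116, running total 258.00
- item 5 (143/23 per unit): all 23 → value 143, running total 401.00
- item 1 (35/24 per unit): 10 of 24 → value 10×35/24 = 14.5833, running total 415.58
Total 415.58.

415.58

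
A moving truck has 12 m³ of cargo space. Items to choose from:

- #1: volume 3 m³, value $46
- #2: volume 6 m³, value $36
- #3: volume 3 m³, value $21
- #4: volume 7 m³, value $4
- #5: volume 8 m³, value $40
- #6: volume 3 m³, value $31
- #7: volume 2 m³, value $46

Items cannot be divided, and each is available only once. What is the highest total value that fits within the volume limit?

$144

Check high-value combinations within 12 m³:
- #1+#3+#6+#7: volume 3+3+3+2=11, value 46+21+31+46=144
- #1+#2+#7: volume 3+6+2=11, value 46+36+46=128
- #1+#6+#7: volume 3+3+2=8, value 46+31+46=123
- #1+#3+#7: volume 3+3+2=8, value 46+21+46=113
- #2+#6+#7: volume 6+3+2=11, value 36+31+46=113
Best: $144.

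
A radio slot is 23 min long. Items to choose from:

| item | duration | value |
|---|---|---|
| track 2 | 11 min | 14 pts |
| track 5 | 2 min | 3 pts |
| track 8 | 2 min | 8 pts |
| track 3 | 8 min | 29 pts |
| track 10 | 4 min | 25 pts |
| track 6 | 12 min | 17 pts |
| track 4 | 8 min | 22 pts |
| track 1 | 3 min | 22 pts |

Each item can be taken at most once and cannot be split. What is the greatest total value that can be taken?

Check high-value combinations within 23 min:
- track 3+track 10+track 4+track 1: duration 8+4+8+3=23, value 29+25+22+22=98
- track 5+track 8+track 3+track 10+track 1: duration 2+2+8+4+3=19, value 3+8+29+25+22=87
- track 8+track 3+track 10+track 1: duration 2+8+4+3=17, value 8+29+25+22=84
- track 8+track 3+track 10+track 4: duration 2+8+4+8=22, value 8+29+25+22=84
- track 5+track 8+track 3+track 4+track 1: duration 2+2+8+8+3=23, value 3+8+29+22+22=84
Best: 98 pts.

98 pts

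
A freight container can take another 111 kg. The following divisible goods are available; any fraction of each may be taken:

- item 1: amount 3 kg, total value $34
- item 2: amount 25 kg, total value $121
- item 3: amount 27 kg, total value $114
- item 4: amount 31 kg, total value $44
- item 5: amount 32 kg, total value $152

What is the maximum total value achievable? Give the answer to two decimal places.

Take in order of value per unit:
- item 1 (34/3 per unit): all 3 → value 34, running total 34.00
- item 2 (121/25 per unit): all 25 → value 121, running total 155.00
- item 5 (152/32 per unit): all 32 → value 152, running total 307.00
- item 3 (114/27 per unit): all 27 → value 114, running total 421.00
- item 4 (44/31 per unit): 24 of 31 → value 24×44/31 = 34.0645, running total 455.06
Total 455.06.

455.06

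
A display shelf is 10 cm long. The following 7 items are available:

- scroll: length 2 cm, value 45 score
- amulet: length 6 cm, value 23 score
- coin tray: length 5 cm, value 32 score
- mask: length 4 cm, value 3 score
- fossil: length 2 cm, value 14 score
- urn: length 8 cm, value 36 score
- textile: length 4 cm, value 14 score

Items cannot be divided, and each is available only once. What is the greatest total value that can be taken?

This is a 0/1 knapsack; check combinations near the capacity.
- scroll+coin tray+fossil: length 2+5+2=9, value 45+32+14=91
- scroll+amulet+fossil: length 2+6+2=10, value 45+23+14=82
- scroll+urn: length 2+8=10, value 45+36=81
- scroll+coin tray: length 2+5=7, value 45+32=77
Best: 91 score.

91 score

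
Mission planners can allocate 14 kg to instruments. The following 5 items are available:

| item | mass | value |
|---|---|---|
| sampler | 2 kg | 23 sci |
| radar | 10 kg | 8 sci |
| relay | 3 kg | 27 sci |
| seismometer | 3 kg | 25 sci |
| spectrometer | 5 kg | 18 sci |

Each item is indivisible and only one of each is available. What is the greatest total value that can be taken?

This is a 0/1 knapsack; check combinations near the capacity.
- sampler+relay+seismometer+spectrometer: mass 2+3+3+5=13, value 23+27+25+18=93
- sampler+relay+seismometer: mass 2+3+3=8, value 23+27+25=75
- relay+seismometer+spectrometer: mass 3+3+5=11, value 27+25+18=70
Best: 93 sci.

93 sci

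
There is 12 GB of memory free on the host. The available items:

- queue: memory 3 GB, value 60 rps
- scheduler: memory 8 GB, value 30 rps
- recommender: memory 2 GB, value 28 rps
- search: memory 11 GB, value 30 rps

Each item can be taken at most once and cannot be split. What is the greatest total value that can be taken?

90 rps

Check high-value combinations within 12 GB:
- queue+scheduler: memory 3+8=11, value 60+30=90
- queue+recommender: memory 3+2=5, value 60+28=88
- queue: memory 3, value 60
- scheduler+recommender: memory 8+2=10, value 30+28=58
- scheduler: memory 8, value 30
Best: 90 rps.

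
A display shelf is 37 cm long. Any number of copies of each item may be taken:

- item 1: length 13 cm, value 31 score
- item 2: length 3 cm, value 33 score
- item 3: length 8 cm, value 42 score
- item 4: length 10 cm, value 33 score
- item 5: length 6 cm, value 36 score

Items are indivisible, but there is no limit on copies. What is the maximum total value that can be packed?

Best value-per-unit is item 2 at 33/3, and filling with it alone uses length 12×3=36. No mix of the others beats 12×33 = 396.

396 score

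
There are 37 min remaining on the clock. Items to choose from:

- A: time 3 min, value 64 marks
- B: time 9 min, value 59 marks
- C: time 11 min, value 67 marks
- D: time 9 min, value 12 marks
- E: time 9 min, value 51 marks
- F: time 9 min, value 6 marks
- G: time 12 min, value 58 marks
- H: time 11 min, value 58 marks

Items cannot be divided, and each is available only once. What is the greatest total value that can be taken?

248 marks

This is a 0/1 knapsack; check combinations near the capacity.
- A+B+C+H: time 3+9+11+11=34, value 64+59+67+58=248
- A+B+C+G: time 3+9+11+12=35, value 64+59+67+58=248
- A+C+G+H: time 3+11+12+11=37, value 64+67+58+58=247
- A+B+C+E: time 3+9+11+9=32, value 64+59+67+51=241
- A+C+E+H: time 3+11+9+11=34, value 64+67+51+58=240
Best: 248 marks.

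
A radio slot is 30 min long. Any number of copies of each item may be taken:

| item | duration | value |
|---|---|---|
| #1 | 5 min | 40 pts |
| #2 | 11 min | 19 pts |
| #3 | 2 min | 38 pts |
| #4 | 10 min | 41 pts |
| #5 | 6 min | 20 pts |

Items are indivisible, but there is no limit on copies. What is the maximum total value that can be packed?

570 pts

Best value-per-unit is #3 at 38/2, and filling with it alone uses duration 15×2=30. No mix of the others beats 15×38 = 570.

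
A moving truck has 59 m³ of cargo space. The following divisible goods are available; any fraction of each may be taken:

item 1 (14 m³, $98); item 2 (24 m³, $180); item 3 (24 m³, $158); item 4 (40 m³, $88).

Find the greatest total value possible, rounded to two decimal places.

Take in order of value per unit:
- item 2 (180/24 per unit): all 24 → value 180, running total 180.00
- item 1 (98/14 per unit): all 14 → value 98, running total 278.00
- item 3 (158/24 per unit): 21 of 24 → value 21×158/24 = 138.2500, running total 416.25
Total 416.25.

416.25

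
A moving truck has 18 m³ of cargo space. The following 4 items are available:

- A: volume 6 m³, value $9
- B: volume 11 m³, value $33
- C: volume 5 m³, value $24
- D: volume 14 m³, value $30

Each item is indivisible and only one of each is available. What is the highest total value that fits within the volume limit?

This is a 0/1 knapsack; check combinations near the capacity.
- B+C: volume 11+5=16, value 33+24=57
- A+B: volume 6+11=17, value 9+33=42
- B: volume 11, value 33
- A+C: volume 6+5=11, value 9+24=33
- D: volume 14, value 30
Best: $57.

$57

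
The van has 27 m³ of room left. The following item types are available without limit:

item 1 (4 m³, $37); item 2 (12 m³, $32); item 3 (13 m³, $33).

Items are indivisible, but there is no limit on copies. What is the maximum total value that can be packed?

Best value-per-unit is item 1 at 37/4, and filling with it alone uses volume 6×4=24. No mix of the others beats 6×37 = 222.

$222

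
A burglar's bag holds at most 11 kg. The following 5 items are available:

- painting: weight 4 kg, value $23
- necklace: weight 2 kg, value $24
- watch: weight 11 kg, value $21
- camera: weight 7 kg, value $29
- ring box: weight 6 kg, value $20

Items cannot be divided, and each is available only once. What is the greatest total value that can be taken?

$53

Check high-value combinations within 11 kg:
- necklace+camera: weight 2+7=9, value 24+29=53
- painting+camera: weight 4+7=11, value 23+29=52
- painting+necklace: weight 4+2=6, value 23+24=47
- necklace+ring box: weight 2+6=8, value 24+20=44
Best: $53.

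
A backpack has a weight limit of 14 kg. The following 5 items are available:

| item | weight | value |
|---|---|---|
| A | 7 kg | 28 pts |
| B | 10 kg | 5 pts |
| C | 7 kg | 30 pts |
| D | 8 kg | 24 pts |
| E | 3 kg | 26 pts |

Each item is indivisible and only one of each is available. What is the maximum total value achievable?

Check high-value combinations within 14 kg:
- A+C: weight 7+7=14, value 28+30=58
- C+E: weight 7+3=10, value 30+26=56
- A+E: weight 7+3=10, value 28+26=54
Best: 58 pts.

58 pts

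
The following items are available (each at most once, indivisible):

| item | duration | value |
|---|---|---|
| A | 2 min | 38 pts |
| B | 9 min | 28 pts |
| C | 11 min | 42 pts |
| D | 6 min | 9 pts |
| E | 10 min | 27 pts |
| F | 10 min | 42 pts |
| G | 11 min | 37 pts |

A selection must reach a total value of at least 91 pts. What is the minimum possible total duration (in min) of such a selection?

21

Subsets with value ≥ 91, sorted by total duration:
- A+B+F: duration 21, value 108
- A+B+E: duration 21, value 93
- A+B+C: duration 22, value 108
Minimum duration: 21 min.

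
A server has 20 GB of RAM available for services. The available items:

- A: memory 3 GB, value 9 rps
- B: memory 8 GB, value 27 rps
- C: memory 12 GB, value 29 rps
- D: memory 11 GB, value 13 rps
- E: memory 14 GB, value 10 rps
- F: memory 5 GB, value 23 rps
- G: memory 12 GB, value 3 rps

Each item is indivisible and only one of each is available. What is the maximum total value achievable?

This is a 0/1 knapsack; check combinations near the capacity.
- A+C+F: memory 3+12+5=20, value 9+29+23=61
- A+B+F: memory 3+8+5=16, value 9+27+23=59
- B+C: memory 8+12=20, value 27+29=56
- C+F: memory 12+5=17, value 29+23=52
Best: 61 rps.

61 rps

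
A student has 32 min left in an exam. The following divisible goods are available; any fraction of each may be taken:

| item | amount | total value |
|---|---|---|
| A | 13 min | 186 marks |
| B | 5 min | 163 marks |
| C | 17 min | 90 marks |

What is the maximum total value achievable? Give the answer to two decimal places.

423.12

Take in order of value per unit:
- B (163/5 per unit): all 5 → value 163, running total 163.00
- A (186/13 per unit): all 13 → value 186, running total 349.00
- C (90/17 per unit): 14 of 17 → value 14×90/17 = 74.1176, running total 423.12
Total 423.12.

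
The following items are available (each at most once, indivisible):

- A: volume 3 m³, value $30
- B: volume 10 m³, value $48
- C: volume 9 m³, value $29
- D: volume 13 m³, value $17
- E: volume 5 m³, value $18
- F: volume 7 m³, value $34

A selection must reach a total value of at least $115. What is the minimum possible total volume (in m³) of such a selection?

25

Subsets with value ≥ 115, sorted by total volume:
- A+B+E+F: volume 25, value 130
- A+B+C+E: volume 27, value 125
- A+B+C+F: volume 29, value 141
- B+C+E+F: volume 31, value 129
Minimum volume: 25 m³.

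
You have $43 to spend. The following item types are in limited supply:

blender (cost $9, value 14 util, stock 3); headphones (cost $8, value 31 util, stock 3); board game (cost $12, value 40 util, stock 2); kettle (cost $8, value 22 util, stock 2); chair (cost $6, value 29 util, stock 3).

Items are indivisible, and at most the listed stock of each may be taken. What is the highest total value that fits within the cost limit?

180 util

Best selections within cost 43 and stock limits:
- 3×headphones + 3×chair: cost 42, value 180
- 2×headphones + 1×kettle + 3×chair: cost 42, value 171
Best: 180 util.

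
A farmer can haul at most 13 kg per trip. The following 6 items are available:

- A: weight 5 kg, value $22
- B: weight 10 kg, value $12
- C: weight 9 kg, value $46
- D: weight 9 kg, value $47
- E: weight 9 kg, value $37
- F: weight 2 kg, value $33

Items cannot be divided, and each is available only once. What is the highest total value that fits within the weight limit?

$80

Check high-value combinations within 13 kg:
- D+F: weight 9+2=11, value 47+33=80
- C+F: weight 9+2=11, value 46+33=79
- E+F: weight 9+2=11, value 37+33=70
Best: $80.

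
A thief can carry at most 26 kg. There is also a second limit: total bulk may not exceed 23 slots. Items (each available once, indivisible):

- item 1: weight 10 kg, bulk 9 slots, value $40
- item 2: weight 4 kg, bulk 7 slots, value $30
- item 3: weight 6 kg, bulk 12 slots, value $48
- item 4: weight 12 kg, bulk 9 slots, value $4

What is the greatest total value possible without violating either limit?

Feasible sets respecting both limits:
- item 1+item 3: weight 16, bulk 21, value 88
- item 2+item 3: weight 10, bulk 19, value 78
- item 1+item 2: weight 14, bulk 16, value 70
Best: $88.

$88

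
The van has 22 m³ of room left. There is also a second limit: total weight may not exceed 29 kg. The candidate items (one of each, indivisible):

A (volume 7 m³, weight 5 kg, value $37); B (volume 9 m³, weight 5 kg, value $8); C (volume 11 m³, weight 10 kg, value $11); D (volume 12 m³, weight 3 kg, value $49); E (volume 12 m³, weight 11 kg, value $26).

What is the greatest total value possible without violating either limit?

Feasible sets respecting both limits:
- A+D: volume 19, weight 8, value 86
- A+E: volume 19, weight 16, value 63
- B+D: volume 21, weight 8, value 57
Best: $86.

$86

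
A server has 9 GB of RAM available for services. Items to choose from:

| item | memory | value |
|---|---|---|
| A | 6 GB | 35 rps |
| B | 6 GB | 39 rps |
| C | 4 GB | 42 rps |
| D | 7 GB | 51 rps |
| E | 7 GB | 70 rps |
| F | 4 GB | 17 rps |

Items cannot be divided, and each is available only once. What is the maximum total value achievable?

Check high-value combinations within 9 GB:
- E: memory 7, value 70
- C+F: memory 4+4=8, value 42+17=59
- D: memory 7, value 51
- C: memory 4, value 42
- B: memory 6, value 39
Best: 70 rps.

70 rps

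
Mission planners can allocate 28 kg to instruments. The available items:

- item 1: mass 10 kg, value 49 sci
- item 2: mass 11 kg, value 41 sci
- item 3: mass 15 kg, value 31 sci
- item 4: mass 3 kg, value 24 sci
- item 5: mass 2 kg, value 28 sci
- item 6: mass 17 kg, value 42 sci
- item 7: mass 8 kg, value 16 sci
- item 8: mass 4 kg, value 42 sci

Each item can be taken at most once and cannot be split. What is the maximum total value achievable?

This is a 0/1 knapsack; check combinations near the capacity.
- item 1+item 2+item 5+item 8: mass 10+11+2+4=27, value 49+41+28+42=160
- item 1+item 4+item 5+item 7+item 8: mass 10+3+2+8+4=27, value 49+24+28+16+42=159
- item 1+item 2+item 4+item 8: mass 10+11+3+4=28, value 49+41+24+42=156
- item 2+item 4+item 5+item 7+item 8: mass 11+3+2+8+4=28, value 41+24+28+16+42=151
- item 1+item 4+item 5+item 8: mass 10+3+2+4=19, value 49+24+28+42=143
Best: 160 sci.

160 sci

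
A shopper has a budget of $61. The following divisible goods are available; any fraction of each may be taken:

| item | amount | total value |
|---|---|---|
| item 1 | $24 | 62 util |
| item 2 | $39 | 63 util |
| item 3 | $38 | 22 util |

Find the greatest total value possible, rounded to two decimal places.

Take in order of value per unit:
- item 1 (62/24 per unit): all 24 → value 62, running total 62.00
- item 2 (63/39 per unit): 37 of 39 → value 37×63/39 = 59.7692, running total 121.77
Total 121.77.

121.77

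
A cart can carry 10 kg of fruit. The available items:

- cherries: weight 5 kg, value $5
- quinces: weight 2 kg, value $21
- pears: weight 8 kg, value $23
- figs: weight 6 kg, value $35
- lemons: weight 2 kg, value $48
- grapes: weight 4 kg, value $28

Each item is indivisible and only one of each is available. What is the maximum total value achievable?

$104

Check high-value combinations within 10 kg:
- quinces+figs+lemons: weight 2+6+2=10, value 21+35+48=104
- quinces+lemons+grapes: weight 2+2+4=8, value 21+48+28=97
- figs+lemons: weight 6+2=8, value 35+48=83
- lemons+grapes: weight 2+4=6, value 48+28=76
Best: $104.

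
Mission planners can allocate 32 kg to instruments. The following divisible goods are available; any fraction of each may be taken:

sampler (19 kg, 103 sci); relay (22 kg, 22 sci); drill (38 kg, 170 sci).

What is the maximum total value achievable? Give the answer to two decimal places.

Take in order of value per unit:
- sampler (103/19 per unit): all 19 → value 103, running total 103.00
- drill (170/38 per unit): 13 of 38 → value 13×170/38 = 58.1579, running total 161.16
Total 161.16.

161.16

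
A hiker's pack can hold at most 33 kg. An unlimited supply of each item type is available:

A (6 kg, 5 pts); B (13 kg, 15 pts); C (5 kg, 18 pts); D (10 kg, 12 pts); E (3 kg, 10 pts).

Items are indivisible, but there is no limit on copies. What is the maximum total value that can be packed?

Best value-per-unit is C at 18/5; filling with it alone gives 6×18 = 108.
Optimal mix: 6×C + 1×E → weight 33, value 118.

118 pts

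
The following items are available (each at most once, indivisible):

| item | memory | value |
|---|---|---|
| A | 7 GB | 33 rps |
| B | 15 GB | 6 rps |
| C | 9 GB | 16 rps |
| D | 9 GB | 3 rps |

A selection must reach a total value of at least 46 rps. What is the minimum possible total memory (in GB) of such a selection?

Subsets with value ≥ 46, sorted by total memory:
- A+C: memory 16, value 49
- A+C+D: memory 25, value 52
Minimum memory: 16 GB.

16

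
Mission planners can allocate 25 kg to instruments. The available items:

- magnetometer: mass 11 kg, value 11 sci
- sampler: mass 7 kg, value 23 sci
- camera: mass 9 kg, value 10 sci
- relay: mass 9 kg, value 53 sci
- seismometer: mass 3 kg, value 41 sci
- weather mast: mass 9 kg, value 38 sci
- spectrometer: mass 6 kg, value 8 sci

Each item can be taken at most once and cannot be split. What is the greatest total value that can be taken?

Check high-value combinations within 25 kg:
- relay+seismometer+weather mast: mass 9+3+9=21, value 53+41+38=132
- sampler+relay+seismometer+spectrometer: mass 7+9+3+6=25, value 23+53+41+8=125
- sampler+relay+seismometer: mass 7+9+3=19, value 23+53+41=117
- sampler+relay+weather mast: mass 7+9+9=25, value 23+53+38=114
- sampler+seismometer+weather mast+spectrometer: mass 7+3+9+6=25, value 23+41+38+8=110
Best: 132 sci.

132 sci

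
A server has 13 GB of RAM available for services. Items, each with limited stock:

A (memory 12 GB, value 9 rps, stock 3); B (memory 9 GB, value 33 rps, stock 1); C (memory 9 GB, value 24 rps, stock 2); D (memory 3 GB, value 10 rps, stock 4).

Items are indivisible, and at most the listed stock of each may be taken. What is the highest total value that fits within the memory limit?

Best selections within memory 13 and stock limits:
- 1×B + 1×D: memory 12, value 43
- 4×D: memory 12, value 40
Best: 43 rps.

43 rps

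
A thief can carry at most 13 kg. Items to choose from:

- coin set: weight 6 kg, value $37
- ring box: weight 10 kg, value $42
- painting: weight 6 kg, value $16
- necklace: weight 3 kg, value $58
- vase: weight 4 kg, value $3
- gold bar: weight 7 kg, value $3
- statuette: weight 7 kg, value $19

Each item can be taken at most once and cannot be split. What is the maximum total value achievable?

Check high-value combinations within 13 kg:
- ring box+necklace: weight 10+3=13, value 42+58=100
- coin set+necklace+vase: weight 6+3+4=13, value 37+58+3=98
- coin set+necklace: weight 6+3=9, value 37+58=95
- necklace+statuette: weight 3+7=10, value 58+19=77
Best: $100.

$100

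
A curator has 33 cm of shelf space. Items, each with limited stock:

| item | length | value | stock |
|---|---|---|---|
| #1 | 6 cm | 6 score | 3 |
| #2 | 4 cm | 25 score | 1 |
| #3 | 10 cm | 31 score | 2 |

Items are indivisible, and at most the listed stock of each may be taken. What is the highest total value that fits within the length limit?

93 score

Best selections within length 33 and stock limits:
- 1×#1 + 1×#2 + 2×#3: length 30, value 93
- 1×#2 + 2×#3: length 24, value 87
Best: 93 score.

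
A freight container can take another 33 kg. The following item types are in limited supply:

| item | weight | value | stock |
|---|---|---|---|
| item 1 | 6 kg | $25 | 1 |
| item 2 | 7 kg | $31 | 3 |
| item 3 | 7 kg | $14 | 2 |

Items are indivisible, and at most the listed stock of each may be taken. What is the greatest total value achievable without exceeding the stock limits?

$118

Best selections within weight 33 and stock limits:
- 1×item 1 + 3×item 2: weight 27, value 118
- 3×item 2 + 1×item 3: weight 28, value 107
Best: $118.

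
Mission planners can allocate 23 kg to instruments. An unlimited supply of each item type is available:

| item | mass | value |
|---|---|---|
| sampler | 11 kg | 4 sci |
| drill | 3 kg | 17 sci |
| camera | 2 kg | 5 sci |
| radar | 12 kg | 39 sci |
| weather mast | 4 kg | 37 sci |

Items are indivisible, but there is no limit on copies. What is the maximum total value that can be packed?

202 sci

Best value-per-unit is weather mast at 37/4; filling with it alone gives 5×37 = 185.
Optimal mix: 1×drill + 5×weather mast → mass 23, value 202.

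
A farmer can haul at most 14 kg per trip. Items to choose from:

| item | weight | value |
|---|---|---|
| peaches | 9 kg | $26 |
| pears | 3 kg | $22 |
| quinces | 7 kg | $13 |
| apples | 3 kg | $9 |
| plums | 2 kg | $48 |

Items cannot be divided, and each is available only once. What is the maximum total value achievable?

$96

Check high-value combinations within 14 kg:
- peaches+pears+plums: weight 9+3+2=14, value 26+22+48=96
- pears+quinces+plums: weight 3+7+2=12, value 22+13+48=83
- peaches+apples+plums: weight 9+3+2=14, value 26+9+48=83
Best: $96.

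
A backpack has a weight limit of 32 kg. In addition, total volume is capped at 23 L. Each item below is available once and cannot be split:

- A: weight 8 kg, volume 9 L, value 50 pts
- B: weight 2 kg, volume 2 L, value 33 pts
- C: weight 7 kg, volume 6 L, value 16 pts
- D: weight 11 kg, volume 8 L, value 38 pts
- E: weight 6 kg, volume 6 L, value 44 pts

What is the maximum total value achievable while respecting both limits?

Feasible sets respecting both limits:
- A+B+C+E: weight 23, volume 23, value 143
- A+D+E: weight 25, volume 23, value 132
- B+C+D+E: weight 26, volume 22, value 131
Best: 143 pts.

143 pts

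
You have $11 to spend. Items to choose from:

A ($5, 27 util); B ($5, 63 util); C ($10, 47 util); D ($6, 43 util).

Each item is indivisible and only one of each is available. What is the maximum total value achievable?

106 util

Check high-value combinations within $11:
- B+D: cost 5+6=11, value 63+43=106
- A+B: cost 5+5=10, value 27+63=90
- A+D: cost 5+6=11, value 27+43=70
- B: cost 5, value 63
- C: cost 10, value 47
Best: 106 util.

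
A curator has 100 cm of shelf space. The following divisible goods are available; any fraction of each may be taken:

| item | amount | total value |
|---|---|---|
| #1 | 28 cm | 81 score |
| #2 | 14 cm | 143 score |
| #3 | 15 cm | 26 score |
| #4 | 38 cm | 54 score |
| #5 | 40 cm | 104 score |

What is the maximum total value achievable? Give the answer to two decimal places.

358.26

Take in order of value per unit:
- #2 (143/14 per unit): all 14 → value 143, running total 143.00
- #1 (81/28 per unit): all 28 → value 81, running total 224.00
- #5 (104/40 per unit): all 40 → value 104, running total 328.00
- #3 (26/15 per unit): all 15 → value 26, running total 354.00
- #4 (54/38 per unit): 3 of 38 → value 3×54/38 = 4.2632, running total 358.26
Total 358.26.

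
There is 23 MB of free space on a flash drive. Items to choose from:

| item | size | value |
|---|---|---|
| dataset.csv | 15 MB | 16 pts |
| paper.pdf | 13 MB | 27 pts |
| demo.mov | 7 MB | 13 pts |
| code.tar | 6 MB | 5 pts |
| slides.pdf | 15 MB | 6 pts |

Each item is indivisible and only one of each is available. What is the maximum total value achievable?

40 pts

This is a 0/1 knapsack; check combinations near the capacity.
- paper.pdf+demo.mov: size 13+7=20, value 27+13=40
- paper.pdf+code.tar: size 13+6=19, value 27+5=32
- dataset.csv+demo.mov: size 15+7=22, value 16+13=29
- paper.pdf: size 13, value 27
Best: 40 pts.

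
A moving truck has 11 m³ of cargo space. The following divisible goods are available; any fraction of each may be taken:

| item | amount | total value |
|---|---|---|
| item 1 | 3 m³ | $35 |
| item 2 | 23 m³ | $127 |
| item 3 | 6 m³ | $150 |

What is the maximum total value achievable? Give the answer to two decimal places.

196.04

Take in order of value per unit:
- item 3 (150/6 per unit): all 6 → value 150, running total 150.00
- item 1 (35/3 per unit): all 3 → value 35, running total 185.00
- item 2 (127/23 per unit): 2 of 23 → value 2×127/23 = 11.0435, running total 196.04
Total 196.04.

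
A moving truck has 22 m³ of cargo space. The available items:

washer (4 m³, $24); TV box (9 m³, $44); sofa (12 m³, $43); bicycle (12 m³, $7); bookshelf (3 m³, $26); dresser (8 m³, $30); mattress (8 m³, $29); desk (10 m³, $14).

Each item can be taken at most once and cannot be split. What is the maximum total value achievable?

Check high-value combinations within 22 m³:
- TV box+bookshelf+dresser: volume 9+3+8=20, value 44+26+30=100
- TV box+bookshelf+mattress: volume 9+3+8=20, value 44+26+29=99
- washer+TV box+dresser: volume 4+9+8=21, value 24+44+30=98
Best: $100.

$100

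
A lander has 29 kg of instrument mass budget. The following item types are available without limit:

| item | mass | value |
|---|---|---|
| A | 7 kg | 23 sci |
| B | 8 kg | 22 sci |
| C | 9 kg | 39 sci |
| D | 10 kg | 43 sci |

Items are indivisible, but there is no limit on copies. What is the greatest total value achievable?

Best value-per-unit is C at 39/9; filling with it alone gives 3×39 = 117.
Optimal mix: 1×C + 2×D → mass 29, value 125.

125 sci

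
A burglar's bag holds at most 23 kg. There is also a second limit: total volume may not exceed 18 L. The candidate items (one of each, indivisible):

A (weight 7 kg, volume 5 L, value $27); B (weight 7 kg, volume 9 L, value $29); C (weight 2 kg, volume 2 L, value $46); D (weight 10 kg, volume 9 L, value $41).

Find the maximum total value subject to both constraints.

Feasible sets respecting both limits:
- A+C+D: weight 19, volume 16, value 114
- A+B+C: weight 16, volume 16, value 102
- C+D: weight 12, volume 11, value 87
- B+C: weight 9, volume 11, value 75
Best: $114.

$114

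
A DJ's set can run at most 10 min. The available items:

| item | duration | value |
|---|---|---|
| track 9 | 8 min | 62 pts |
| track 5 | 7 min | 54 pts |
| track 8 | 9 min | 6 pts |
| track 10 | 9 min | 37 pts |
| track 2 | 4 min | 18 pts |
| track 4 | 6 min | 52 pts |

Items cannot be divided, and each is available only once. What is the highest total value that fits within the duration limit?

This is a 0/1 knapsack; check combinations near the capacity.
- track 2+track 4: duration 4+6=10, value 18+52=70
- track 9: duration 8, value 62
- track 5: duration 7, value 54
- track 4: duration 6, value 52
- track 10: duration 9, value 37
Best: 70 pts.

70 pts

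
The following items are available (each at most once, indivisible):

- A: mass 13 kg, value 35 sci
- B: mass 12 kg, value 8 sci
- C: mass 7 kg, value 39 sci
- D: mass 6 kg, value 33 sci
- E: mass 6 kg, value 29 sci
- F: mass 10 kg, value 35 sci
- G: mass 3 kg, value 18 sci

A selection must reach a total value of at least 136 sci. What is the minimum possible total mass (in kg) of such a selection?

Subsets with value ≥ 136, sorted by total mass:
- C+D+E+F: mass 29, value 136
- C+D+E+F+G: mass 32, value 154
Minimum mass: 29 kg.

29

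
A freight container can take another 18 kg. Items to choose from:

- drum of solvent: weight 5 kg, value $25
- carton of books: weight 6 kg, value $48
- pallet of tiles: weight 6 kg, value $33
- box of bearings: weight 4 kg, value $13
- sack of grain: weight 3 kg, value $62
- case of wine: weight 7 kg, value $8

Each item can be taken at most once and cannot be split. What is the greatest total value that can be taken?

$148

Check high-value combinations within 18 kg:
- drum of solvent+carton of books+box of bearings+sack of grain: weight 5+6+4+3=18, value 25+48+13+62=148
- carton of books+pallet of tiles+sack of grain: weight 6+6+3=15, value 48+33+62=143
- drum of solvent+carton of books+sack of grain: weight 5+6+3=14, value 25+48+62=135
- drum of solvent+pallet of tiles+box of bearings+sack of grain: weight 5+6+4+3=18, value 25+33+13+62=133
Best: $148.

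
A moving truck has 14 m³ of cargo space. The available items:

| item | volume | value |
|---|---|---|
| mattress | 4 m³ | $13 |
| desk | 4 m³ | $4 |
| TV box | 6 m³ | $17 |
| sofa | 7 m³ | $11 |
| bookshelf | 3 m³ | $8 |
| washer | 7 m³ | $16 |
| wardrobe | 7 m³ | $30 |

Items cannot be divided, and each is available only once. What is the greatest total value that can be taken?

Check high-value combinations within 14 m³:
- mattress+bookshelf+wardrobe: volume 4+3+7=14, value 13+8+30=51
- TV box+wardrobe: volume 6+7=13, value 17+30=47
- washer+wardrobe: volume 7+7=14, value 16+30=46
Best: $51.

$51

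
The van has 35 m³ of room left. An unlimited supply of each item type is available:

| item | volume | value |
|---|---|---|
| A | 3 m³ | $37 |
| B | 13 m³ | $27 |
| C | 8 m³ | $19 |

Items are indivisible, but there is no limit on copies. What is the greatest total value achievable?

Best value-per-unit is A at 37/3, and filling with it alone uses volume 11×3=33. No mix of the others beats 11×37 = 407.

$407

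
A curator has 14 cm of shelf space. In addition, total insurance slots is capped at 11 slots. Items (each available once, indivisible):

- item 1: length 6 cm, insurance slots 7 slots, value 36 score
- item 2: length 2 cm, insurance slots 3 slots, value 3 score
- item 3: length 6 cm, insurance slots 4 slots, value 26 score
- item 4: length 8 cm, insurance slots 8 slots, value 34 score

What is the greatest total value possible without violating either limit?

Feasible sets respecting both limits:
- item 1+item 3: length 12, insurance slots 11, value 62
- item 1+item 2: length 8, insurance slots 10, value 39
- item 2+item 4: length 10, insurance slots 11, value 37
- item 1: length 6, insurance slots 7, value 36
Best: 62 score.

62 score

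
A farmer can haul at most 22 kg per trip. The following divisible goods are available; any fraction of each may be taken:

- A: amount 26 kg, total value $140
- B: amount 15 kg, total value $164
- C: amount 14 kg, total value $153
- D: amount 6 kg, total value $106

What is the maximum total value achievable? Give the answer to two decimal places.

280.93

Take in order of value per unit:
- D (106/6 per unit): all 6 → value 106, running total 106.00
- B (164/15 per unit): all 15 → value 164, running total 270.00
- C (153/14 per unit): 1 of 14 → value 1×153/14 = 10.9286, running total 280.93
Total 280.93.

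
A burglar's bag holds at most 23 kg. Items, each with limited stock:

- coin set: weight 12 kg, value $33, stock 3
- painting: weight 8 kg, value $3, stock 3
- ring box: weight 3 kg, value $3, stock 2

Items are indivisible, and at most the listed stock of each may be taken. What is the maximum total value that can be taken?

$39

Top feasible selections:
- 1×coin set + 2×ring box: weight 18, value 39
- 1×coin set + 1×painting + 1×ring box: weight 23, value 39
- 1×coin set + 1×ring box: weight 15, value 36
- 1×coin set + 1×painting: weight 20, value 36
Best: $39.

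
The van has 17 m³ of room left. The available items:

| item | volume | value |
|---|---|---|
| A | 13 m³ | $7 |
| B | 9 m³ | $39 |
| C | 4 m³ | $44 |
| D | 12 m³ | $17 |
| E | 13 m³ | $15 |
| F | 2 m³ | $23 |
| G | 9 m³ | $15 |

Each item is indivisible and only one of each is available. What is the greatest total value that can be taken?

$106

Check high-value combinations within 17 m³:
- B+C+F: volume 9+4+2=15, value 39+44+23=106
- B+C: volume 9+4=13, value 39+44=83
- C+F+G: volume 4+2+9=15, value 44+23+15=82
- C+F: volume 4+2=6, value 44+23=67
- B+F: volume 9+2=11, value 39+23=62
Best: $106.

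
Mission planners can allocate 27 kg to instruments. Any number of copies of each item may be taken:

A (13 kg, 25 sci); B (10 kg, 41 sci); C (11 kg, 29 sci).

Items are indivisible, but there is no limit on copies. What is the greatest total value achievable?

Best value-per-unit is B at 41/10, and filling with it alone uses mass 2×10=20. No mix of the others beats 2×41 = 82.

82 sci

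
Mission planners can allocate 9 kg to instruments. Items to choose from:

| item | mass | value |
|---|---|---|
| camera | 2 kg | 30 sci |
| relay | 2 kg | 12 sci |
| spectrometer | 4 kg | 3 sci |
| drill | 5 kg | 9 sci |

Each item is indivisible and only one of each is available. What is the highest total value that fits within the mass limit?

51 sci

Check high-value combinations within 9 kg:
- camera+relay+drill: mass 2+2+5=9, value 30+12+9=51
- camera+relay+spectrometer: mass 2+2+4=8, value 30+12+3=45
- camera+relay: mass 2+2=4, value 30+12=42
Best: 51 sci.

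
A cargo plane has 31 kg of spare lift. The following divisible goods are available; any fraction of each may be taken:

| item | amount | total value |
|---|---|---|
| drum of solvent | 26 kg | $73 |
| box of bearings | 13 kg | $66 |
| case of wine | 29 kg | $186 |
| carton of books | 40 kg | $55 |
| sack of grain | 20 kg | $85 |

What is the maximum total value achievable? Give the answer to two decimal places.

Take in order of value per unit:
- case of wine (186/29 per unit): all 29 → value 186, running total 186.00
- box of bearings (66/13 per unit): 2 of 13 → value 2×66/13 = 10.1538, running total 196.15
Total 196.15.

196.15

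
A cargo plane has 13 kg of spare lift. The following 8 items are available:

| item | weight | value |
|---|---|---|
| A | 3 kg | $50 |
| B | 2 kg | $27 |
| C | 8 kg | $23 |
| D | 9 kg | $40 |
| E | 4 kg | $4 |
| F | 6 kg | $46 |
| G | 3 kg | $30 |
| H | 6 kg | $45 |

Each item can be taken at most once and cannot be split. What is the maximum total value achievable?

Check high-value combinations within 13 kg:
- A+F+G: weight 3+6+3=12, value 50+46+30=126
- A+G+H: weight 3+3+6=12, value 50+30+45=125
- A+B+F: weight 3+2+6=11, value 50+27+46=123
Best: $126.

$126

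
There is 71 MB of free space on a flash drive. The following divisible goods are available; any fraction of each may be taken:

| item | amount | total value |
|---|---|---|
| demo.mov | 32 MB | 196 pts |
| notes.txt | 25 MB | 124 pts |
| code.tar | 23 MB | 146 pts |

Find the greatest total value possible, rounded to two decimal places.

Take in order of value per unit:
- code.tar (146/23 per unit): all 23 → value 146, running total 146.00
- demo.mov (196/32 per unit): all 32 → value 196, running total 342.00
- notes.txt (124/25 per unit): 16 of 25 → value 16×124/25 = 79.3600, running total 421.36
Total 421.36.

421.36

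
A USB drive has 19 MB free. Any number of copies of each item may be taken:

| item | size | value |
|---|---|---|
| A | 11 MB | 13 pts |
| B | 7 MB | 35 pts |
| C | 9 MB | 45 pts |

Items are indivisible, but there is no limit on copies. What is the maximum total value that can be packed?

90 pts

Best value-per-unit is B at 35/7; filling with it alone gives 2×35 = 70.
Optimal mix: 2×C → size 18, value 90.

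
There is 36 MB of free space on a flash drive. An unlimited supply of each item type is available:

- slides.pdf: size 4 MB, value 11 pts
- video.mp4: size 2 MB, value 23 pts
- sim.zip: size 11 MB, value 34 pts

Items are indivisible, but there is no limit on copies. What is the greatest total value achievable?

Best value-per-unit is video.mp4 at 23/2, and filling with it alone uses size 18×2=36. No mix of the others beats 18×23 = 414.

414 pts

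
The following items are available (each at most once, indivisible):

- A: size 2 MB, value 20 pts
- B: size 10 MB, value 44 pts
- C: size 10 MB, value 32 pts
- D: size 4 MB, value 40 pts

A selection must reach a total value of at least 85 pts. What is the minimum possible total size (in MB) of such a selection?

16

Subsets with value ≥ 85, sorted by total size:
- A+B+D: size 16, value 104
- A+C+D: size 16, value 92
- A+B+C: size 22, value 96
Minimum size: 16 MB.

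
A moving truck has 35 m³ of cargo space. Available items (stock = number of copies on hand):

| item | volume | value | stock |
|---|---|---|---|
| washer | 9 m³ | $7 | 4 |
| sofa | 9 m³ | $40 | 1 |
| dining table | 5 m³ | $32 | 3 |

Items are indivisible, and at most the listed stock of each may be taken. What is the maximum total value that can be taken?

Best selections within volume 35 and stock limits:
- 1×washer + 1×sofa + 3×dining table: volume 33, value 143
- 1×sofa + 3×dining table: volume 24, value 136
- 1×washer + 1×sofa + 2×dining table: volume 28, value 111
Best: $143.

$143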